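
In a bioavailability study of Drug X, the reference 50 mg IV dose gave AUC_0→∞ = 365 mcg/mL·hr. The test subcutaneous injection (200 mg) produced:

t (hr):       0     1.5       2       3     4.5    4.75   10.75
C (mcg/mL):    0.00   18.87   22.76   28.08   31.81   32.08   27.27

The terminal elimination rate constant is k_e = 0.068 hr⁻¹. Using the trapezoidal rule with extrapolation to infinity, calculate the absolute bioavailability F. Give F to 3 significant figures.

Trapezoidal AUC_0→10.75 (subcutaneous injection):
  [0→1.5]: (0.00+18.87)/2 × 1.5 = 14.1525
  [1.5→2]: (18.87+22.76)/2 × 0.5 = 10.4075
  [2→3]: (22.76+28.08)/2 × 1 = 25.42
  [3→4.5]: (28.08+31.81)/2 × 1.5 = 44.9175
  [4.5→4.75]: (31.81+32.08)/2 × 0.25 = 7.98625
  [4.75→10.75]: (32.08+27.27)/2 × 6 = 178.05
  Sum = 280.93375 mcg/mL·hr
Tail: C_last/k_e = 27.27/0.068 = 401.029
AUC_0→∞ (subcutaneous injection) = 280.93375 + 401.029 = 681.96275 mcg/mL·hr
F = (AUC_ev/D_ev)/(AUC_iv/D_iv) = (681.96275/200)/(365/50) = 3.40981/7.3 = 0.4671

F = 0.467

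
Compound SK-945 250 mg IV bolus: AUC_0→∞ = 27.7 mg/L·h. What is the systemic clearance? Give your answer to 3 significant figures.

CL = Dose_iv / AUC_0→∞
   = 250 / 27.7 = 9.02527 L/h

CL = 9.03 L/h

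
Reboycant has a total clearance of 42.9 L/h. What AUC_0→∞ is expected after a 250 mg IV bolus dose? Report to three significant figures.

AUC = 5.83 mg/L·h

AUC_0→∞ = Dose_iv / CL
        = 250 / 42.9 = 5.82751 mg/L·h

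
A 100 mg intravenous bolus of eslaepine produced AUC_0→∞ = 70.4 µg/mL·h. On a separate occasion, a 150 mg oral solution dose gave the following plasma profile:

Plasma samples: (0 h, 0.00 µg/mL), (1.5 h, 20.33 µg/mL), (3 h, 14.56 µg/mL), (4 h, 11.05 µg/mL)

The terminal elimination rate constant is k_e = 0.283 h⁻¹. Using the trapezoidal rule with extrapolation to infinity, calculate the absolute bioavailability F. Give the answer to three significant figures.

Trapezoidal AUC_0→4 (oral solution):
  [0→1.5]: (0.00+20.33)/2 × 1.5 = 15.2475
  [1.5→3]: (20.33+14.56)/2 × 1.5 = 26.1675
  [3→4]: (14.56+11.05)/2 × 1 = 12.805
  Sum = 54.22 µg/mL·h
Tail: C_last/k_e = 11.05/0.283 = 39.046
AUC_0→∞ (oral solution) = 54.22 + 39.046 = 93.266 µg/mL·h
F = (AUC_ev/D_ev)/(AUC_iv/D_iv) = (93.266/150)/(70.4/100) = 0.621773/0.704 = 0.8832

F = 0.883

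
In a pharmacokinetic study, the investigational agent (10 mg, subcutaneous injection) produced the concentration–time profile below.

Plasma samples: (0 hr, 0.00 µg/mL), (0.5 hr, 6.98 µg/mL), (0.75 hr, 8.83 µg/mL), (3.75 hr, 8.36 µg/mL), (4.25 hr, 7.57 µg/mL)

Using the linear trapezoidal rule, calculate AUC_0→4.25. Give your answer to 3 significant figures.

Trapezoidal AUC_0→4.25:
  [0→0.5]: (0.00+6.98)/2 × 0.5 = 1.745
  [0.5→0.75]: (6.98+8.83)/2 × 0.25 = 1.97625
  [0.75→3.75]: (8.83+8.36)/2 × 3 = 25.785
  [3.75→4.25]: (8.36+7.57)/2 × 0.5 = 3.9825
  Sum = 33.48875 µg/mL·hr

AUC = 33.5 µg/mL·hr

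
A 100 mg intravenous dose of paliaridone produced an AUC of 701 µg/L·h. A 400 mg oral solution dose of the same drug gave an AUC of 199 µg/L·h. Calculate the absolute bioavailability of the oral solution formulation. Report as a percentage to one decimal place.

F = 7.1%

F = (AUC_ev / D_ev) / (AUC_iv / D_iv)
  = (199/400) / (701/100)
  = 0.4975 / 7.01 = 0.0710
  = 7.10%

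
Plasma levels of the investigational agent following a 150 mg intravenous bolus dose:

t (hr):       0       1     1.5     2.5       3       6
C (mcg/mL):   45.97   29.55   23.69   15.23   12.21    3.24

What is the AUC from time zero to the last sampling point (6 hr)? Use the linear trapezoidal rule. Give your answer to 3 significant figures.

Trapezoidal AUC_0→6:
  [0→1]: (45.97+29.55)/2 × 1 = 37.76
  [1→1.5]: (29.55+23.69)/2 × 0.5 = 13.31
  [1.5→2.5]: (23.69+15.23)/2 × 1 = 19.46
  [2.5→3]: (15.23+12.21)/2 × 0.5 = 6.86
  [3→6]: (12.21+3.24)/2 × 3 = 23.175
  Sum = 100.565 mcg/mL·hr

AUC = 101 mcg/mL·hr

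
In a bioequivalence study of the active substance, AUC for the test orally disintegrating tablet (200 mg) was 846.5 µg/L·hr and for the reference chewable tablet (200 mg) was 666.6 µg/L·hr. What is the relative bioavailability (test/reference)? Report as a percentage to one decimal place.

F_rel = (AUC_test/D_test) / (AUC_ref/D_ref)
      = (846.5/200) / (666.6/200)
      = 4.2325 / 3.333 = 1.2699 = 126.99%

F_rel = 127.0%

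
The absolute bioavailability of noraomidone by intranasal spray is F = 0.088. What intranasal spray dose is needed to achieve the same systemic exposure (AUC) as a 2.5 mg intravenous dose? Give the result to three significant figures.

For equal systemic exposure: F × D_ev = D_iv
D_ev = D_iv / F = 2.5 / 0.088 = 28.4091 mg

D_intranasal = 28.4 mg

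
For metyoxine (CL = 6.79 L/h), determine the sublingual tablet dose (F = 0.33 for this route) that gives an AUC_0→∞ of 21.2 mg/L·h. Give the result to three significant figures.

Dose = CL × AUC_0→∞ / F
     = 6.79 × 21.2 / 0.33 = 436.206 mg

Dose = 436 mg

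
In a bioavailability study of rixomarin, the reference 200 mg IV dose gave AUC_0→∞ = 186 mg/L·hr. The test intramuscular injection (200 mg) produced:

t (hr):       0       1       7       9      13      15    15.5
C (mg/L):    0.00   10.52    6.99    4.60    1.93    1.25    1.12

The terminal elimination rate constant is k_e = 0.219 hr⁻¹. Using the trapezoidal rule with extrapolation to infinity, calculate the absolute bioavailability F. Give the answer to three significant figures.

F = 0.491

Trapezoidal AUC_0→15.5 (intramuscular injection):
  [0→1]: (0.00+10.52)/2 × 1 = 5.26
  [1→7]: (10.52+6.99)/2 × 6 = 52.53
  [7→9]: (6.99+4.60)/2 × 2 = 11.59
  [9→13]: (4.60+1.93)/2 × 4 = 13.06
  [13→15]: (1.93+1.25)/2 × 2 = 3.18
  [15→15.5]: (1.25+1.12)/2 × 0.5 = 0.5925
  Sum = 86.2125 mg/L·hr
Tail: C_last/k_e = 1.12/0.219 = 5.114
AUC_0→∞ (intramuscular injection) = 86.2125 + 5.114 = 91.3265 mg/L·hr
F = (AUC_ev/D_ev)/(AUC_iv/D_iv) = (91.3265/200)/(186/200) = 0.4566325/0.93 = 0.4910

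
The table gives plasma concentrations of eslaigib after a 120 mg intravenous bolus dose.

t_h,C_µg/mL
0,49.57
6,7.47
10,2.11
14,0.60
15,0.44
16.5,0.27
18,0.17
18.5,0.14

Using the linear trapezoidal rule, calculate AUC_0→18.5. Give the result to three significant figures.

Trapezoidal AUC_0→18.5:
  [0→6]: (49.57+7.47)/2 × 6 = 171.12
  [6→10]: (7.47+2.11)/2 × 4 = 19.16
  [10→14]: (2.11+0.60)/2 × 4 = 5.42
  [14→15]: (0.60+0.44)/2 × 1 = 0.52
  [15→16.5]: (0.44+0.27)/2 × 1.5 = 0.5325
  [16.5→18]: (0.27+0.17)/2 × 1.5 = 0.33
  [18→18.5]: (0.17+0.14)/2 × 0.5 = 0.0775
  Sum = 197.16 µg/mL·h

AUC = 197 µg/mL·h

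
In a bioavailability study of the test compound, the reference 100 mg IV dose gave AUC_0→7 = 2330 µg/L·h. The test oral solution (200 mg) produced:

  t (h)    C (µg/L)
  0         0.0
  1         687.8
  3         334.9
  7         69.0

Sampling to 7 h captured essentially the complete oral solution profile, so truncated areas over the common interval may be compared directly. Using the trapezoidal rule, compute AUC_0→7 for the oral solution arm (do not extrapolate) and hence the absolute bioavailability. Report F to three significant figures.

F = 0.467

Trapezoidal AUC_0→7 (oral solution):
  [0→1]: (0.0+687.8)/2 × 1 = 343.9
  [1→3]: (687.8+334.9)/2 × 2 = 1022.7
  [3→7]: (334.9+69.0)/2 × 4 = 807.8
  Sum = 2174.4 µg/L·h
F = (AUC_ev/D_ev)/(AUC_iv/D_iv) = (2174.4/200)/(2330/100) = 10.872/23.3 = 0.4666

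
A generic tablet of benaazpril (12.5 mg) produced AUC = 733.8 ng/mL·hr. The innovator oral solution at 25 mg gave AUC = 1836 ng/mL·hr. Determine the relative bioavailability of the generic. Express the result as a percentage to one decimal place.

F_rel = (AUC_test/D_test) / (AUC_ref/D_ref)
      = (733.8/12.5) / (1836/25)
      = 58.704 / 73.44 = 0.7993 = 79.93%

F_rel = 79.9%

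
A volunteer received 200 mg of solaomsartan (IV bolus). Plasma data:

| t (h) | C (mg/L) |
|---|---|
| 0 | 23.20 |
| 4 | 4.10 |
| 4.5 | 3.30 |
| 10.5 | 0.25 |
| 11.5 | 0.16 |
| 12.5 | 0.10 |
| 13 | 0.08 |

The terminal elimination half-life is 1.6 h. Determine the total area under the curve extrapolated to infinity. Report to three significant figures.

Trapezoidal AUC_0→13:
  [0→4]: (23.20+4.10)/2 × 4 = 54.6
  [4→4.5]: (4.10+3.30)/2 × 0.5 = 1.85
  [4.5→10.5]: (3.30+0.25)/2 × 6 = 10.65
  [10.5→11.5]: (0.25+0.16)/2 × 1 = 0.205
  [11.5→12.5]: (0.16+0.10)/2 × 1 = 0.13
  [12.5→13]: (0.10+0.08)/2 × 0.5 = 0.045
  Sum = 67.48 mg/L·h
k_e = ln2 / t½ = 0.693147 / 1.6 = 0.4332 h^-1
Extrapolated tail: C_last / k_e = 0.08 / 0.4332 = 0.185
AUC_0→∞ = 67.48 + 0.185 = 67.665 mg/L·h

AUC = 67.7 mg/L·h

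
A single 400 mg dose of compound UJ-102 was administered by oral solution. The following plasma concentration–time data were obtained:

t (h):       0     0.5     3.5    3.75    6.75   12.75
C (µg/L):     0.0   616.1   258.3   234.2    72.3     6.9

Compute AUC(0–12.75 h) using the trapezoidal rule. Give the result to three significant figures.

Trapezoidal AUC_0→12.75:
  [0→0.5]: (0.0+616.1)/2 × 0.5 = 154.025
  [0.5→3.5]: (616.1+258.3)/2 × 3 = 1311.6
  [3.5→3.75]: (258.3+234.2)/2 × 0.25 = 61.5625
  [3.75→6.75]: (234.2+72.3)/2 × 3 = 459.75
  [6.75→12.75]: (72.3+6.9)/2 × 6 = 237.6
  Sum = 2224.5375 µg/L·h

AUC = 2220 µg/L·h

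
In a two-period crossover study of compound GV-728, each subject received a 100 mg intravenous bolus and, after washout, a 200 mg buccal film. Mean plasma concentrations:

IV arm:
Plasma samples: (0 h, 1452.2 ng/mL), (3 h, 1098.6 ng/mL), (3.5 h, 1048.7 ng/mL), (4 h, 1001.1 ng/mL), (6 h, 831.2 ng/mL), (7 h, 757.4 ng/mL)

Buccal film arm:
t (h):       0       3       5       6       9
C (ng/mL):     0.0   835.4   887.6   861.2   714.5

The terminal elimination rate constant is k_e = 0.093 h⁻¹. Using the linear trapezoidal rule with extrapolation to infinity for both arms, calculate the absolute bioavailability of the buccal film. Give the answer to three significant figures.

Trapezoidal AUC_0→7 (IV):
  [0→3]: (1452.2+1098.6)/2 × 3 = 3826.2
  [3→3.5]: (1098.6+1048.7)/2 × 0.5 = 536.825
  [3.5→4]: (1048.7+1001.1)/2 × 0.5 = 512.45
  [4→6]: (1001.1+831.2)/2 × 2 = 1832.3
  [6→7]: (831.2+757.4)/2 × 1 = 794.3
  Sum = 7502.075 ng/mL·h
IV tail: 757.4/0.093 = 8144.086; AUC_iv,0→∞ = 7502.075 + 8144.086 = 15646.161 ng/mL·h
Trapezoidal AUC_0→9 (buccal film):
  [0→3]: (0.0+835.4)/2 × 3 = 1253.1
  [3→5]: (835.4+887.6)/2 × 2 = 1723.0
  [5→6]: (887.6+861.2)/2 × 1 = 874.4
  [6→9]: (861.2+714.5)/2 × 3 = 2363.55
  Sum = 6214.05 ng/mL·h
buccal film tail: 714.5/0.093 = 7682.796; AUC_ev,0→∞ = 6214.05 + 7682.796 = 13896.846 ng/mL·h
F = (AUC_ev/D_ev)/(AUC_iv/D_iv) = (13896.846/200)/(15646.161/100) = 69.48423/156.46161 = 0.4441

F = 0.444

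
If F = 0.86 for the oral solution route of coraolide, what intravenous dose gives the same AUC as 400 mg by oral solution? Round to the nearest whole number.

D_iv = 344 mg

Systemic exposure from an extravascular dose = F × D_ev, so the equivalent IV dose is F × D_ev.
D_iv = F × D_ev = 0.86 × 400 = 344 mg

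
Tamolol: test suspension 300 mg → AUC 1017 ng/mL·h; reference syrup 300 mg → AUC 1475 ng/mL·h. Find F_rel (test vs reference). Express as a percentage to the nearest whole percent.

F_rel = (AUC_test/D_test) / (AUC_ref/D_ref)
      = (1017/300) / (1475/300)
      = 3.39 / 4.91667 = 0.6895 = 68.95%

F_rel = 69%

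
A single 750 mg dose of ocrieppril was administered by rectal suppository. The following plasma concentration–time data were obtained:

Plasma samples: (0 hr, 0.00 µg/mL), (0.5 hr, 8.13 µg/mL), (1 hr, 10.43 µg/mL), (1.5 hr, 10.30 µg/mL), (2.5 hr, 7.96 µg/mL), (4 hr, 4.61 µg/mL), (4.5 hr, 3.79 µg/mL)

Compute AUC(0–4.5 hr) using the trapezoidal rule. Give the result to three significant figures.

AUC = 32.5 µg/mL·hr

Trapezoidal AUC_0→4.5:
  [0→0.5]: (0.00+8.13)/2 × 0.5 = 2.0325
  [0.5→1]: (8.13+10.43)/2 × 0.5 = 4.64
  [1→1.5]: (10.43+10.30)/2 × 0.5 = 5.1825
  [1.5→2.5]: (10.30+7.96)/2 × 1 = 9.13
  [2.5→4]: (7.96+4.61)/2 × 1.5 = 9.4275
  [4→4.5]: (4.61+3.79)/2 × 0.5 = 2.1
  Sum = 32.5125 µg/mL·hr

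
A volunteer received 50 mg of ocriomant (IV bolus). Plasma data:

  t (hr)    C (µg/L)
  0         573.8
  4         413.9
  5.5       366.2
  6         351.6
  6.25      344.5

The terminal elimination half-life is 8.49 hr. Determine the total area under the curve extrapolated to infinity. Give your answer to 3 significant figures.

Trapezoidal AUC_0→6.25:
  [0→4]: (573.8+413.9)/2 × 4 = 1975.4
  [4→5.5]: (413.9+366.2)/2 × 1.5 = 585.075
  [5.5→6]: (366.2+351.6)/2 × 0.5 = 179.45
  [6→6.25]: (351.6+344.5)/2 × 0.25 = 87.0125
  Sum = 2826.9375 µg/L·hr
k_e = ln2 / t½ = 0.693147 / 8.49 = 0.0816 hr^-1
Extrapolated tail: C_last / k_e = 344.5 / 0.0816 = 4221.814
AUC_0→∞ = 2826.9375 + 4221.814 = 7048.7515 µg/L·hr

AUC = 7050 µg/L·hr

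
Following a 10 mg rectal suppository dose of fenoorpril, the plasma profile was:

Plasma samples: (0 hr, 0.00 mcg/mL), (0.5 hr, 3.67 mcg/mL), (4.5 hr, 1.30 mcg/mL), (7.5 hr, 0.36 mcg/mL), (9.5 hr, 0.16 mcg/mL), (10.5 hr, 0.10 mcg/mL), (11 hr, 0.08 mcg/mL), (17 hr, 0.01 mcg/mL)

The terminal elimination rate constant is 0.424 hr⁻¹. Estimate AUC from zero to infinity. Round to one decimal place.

AUC = 14.3 mcg/mL·hr

Trapezoidal AUC_0→17:
  [0→0.5]: (0.00+3.67)/2 × 0.5 = 0.9175
  [0.5→4.5]: (3.67+1.30)/2 × 4 = 9.94
  [4.5→7.5]: (1.30+0.36)/2 × 3 = 2.49
  [7.5→9.5]: (0.36+0.16)/2 × 2 = 0.52
  [9.5→10.5]: (0.16+0.10)/2 × 1 = 0.13
  [10.5→11]: (0.10+0.08)/2 × 0.5 = 0.045
  [11→17]: (0.08+0.01)/2 × 6 = 0.27
  Sum = 14.3125 mcg/mL·hr
Extrapolated tail: C_last / k_e = 0.01 / 0.424 = 0.024
AUC_0→∞ = 14.3125 + 0.024 = 14.3365 mcg/mL·hr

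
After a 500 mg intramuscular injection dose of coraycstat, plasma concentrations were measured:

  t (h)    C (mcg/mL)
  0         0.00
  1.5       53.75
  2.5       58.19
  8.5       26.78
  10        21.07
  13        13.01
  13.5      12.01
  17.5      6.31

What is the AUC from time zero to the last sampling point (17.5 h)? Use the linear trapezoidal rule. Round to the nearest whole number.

AUC = 481 mcg/mL·h

Trapezoidal AUC_0→17.5:
  [0→1.5]: (0.00+53.75)/2 × 1.5 = 40.3125
  [1.5→2.5]: (53.75+58.19)/2 × 1 = 55.97
  [2.5→8.5]: (58.19+26.78)/2 × 6 = 254.91
  [8.5→10]: (26.78+21.07)/2 × 1.5 = 35.8875
  [10→13]: (21.07+13.01)/2 × 3 = 51.12
  [13→13.5]: (13.01+12.01)/2 × 0.5 = 6.255
  [13.5→17.5]: (12.01+6.31)/2 × 4 = 36.64
  Sum = 481.095 mcg/mL·h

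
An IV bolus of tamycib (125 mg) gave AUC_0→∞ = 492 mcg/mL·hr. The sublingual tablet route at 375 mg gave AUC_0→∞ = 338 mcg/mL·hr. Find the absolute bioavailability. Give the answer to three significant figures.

F = (AUC_ev / D_ev) / (AUC_iv / D_iv)
  = (338/375) / (492/125)
  = 0.901333 / 3.936 = 0.2290

F = 0.229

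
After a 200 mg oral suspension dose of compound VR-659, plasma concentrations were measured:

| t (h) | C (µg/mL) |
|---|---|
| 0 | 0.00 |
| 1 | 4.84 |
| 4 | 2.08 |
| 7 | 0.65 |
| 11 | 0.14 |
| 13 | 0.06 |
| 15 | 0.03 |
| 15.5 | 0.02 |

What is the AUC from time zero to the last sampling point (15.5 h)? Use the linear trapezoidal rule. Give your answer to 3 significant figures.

Trapezoidal AUC_0→15.5:
  [0→1]: (0.00+4.84)/2 × 1 = 2.42
  [1→4]: (4.84+2.08)/2 × 3 = 10.38
  [4→7]: (2.08+0.65)/2 × 3 = 4.095
  [7→11]: (0.65+0.14)/2 × 4 = 1.58
  [11→13]: (0.14+0.06)/2 × 2 = 0.2
  [13→15]: (0.06+0.03)/2 × 2 = 0.09
  [15→15.5]: (0.03+0.02)/2 × 0.5 = 0.0125
  Sum = 18.7775 µg/mL·h

AUC = 18.8 µg/mL·h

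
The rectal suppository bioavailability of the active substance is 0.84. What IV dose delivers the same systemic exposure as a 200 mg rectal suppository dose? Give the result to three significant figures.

D_iv = 168 mg

Systemic exposure from an extravascular dose = F × D_ev, so the equivalent IV dose is F × D_ev.
D_iv = F × D_ev = 0.84 × 200 = 168 mg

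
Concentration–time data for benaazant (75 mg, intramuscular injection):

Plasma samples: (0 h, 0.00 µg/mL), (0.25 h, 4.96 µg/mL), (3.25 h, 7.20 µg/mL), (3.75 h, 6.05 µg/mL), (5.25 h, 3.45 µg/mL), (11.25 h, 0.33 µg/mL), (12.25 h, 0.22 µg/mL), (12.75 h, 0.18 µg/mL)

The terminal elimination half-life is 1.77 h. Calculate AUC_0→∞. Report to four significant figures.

Trapezoidal AUC_0→12.75:
  [0→0.25]: (0.00+4.96)/2 × 0.25 = 0.62
  [0.25→3.25]: (4.96+7.20)/2 × 3 = 18.24
  [3.25→3.75]: (7.20+6.05)/2 × 0.5 = 3.3125
  [3.75→5.25]: (6.05+3.45)/2 × 1.5 = 7.125
  [5.25→11.25]: (3.45+0.33)/2 × 6 = 11.34
  [11.25→12.25]: (0.33+0.22)/2 × 1 = 0.275
  [12.25→12.75]: (0.22+0.18)/2 × 0.5 = 0.1
  Sum = 41.0125 µg/mL·h
k_e = ln2 / t½ = 0.693147 / 1.77 = 0.3916 h^-1
Extrapolated tail: C_last / k_e = 0.18 / 0.3916 = 0.460
AUC_0→∞ = 41.0125 + 0.460 = 41.4725 µg/mL·h

AUC = 41.47 µg/mL·h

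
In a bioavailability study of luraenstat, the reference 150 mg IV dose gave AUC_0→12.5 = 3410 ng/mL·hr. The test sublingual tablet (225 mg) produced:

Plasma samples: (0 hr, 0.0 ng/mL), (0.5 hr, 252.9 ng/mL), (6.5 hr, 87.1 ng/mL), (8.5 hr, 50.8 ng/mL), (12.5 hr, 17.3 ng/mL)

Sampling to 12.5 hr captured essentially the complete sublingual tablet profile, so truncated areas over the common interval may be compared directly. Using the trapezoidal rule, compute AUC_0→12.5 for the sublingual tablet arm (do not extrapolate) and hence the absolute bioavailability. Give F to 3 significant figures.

Trapezoidal AUC_0→12.5 (sublingual tablet):
  [0→0.5]: (0.0+252.9)/2 × 0.5 = 63.225
  [0.5→6.5]: (252.9+87.1)/2 × 6 = 1020.0
  [6.5→8.5]: (87.1+50.8)/2 × 2 = 137.9
  [8.5→12.5]: (50.8+17.3)/2 × 4 = 136.2
  Sum = 1357.325 ng/mL·hr
F = (AUC_ev/D_ev)/(AUC_iv/D_iv) = (1357.325/225)/(3410/150) = 6.03256/22.7333 = 0.2654

F = 0.265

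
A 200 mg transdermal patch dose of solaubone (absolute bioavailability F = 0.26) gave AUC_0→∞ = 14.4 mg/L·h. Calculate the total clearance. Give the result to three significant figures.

CL = 3.61 L/h

CL = F × Dose / AUC_0→∞
   = 0.26 × 200 / 14.4 = 3.61111 L/h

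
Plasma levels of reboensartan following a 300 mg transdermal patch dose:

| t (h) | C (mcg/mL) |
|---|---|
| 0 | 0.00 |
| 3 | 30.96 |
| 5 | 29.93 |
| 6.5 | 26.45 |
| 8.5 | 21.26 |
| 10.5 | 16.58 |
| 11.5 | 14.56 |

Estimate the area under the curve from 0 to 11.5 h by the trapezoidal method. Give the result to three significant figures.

Trapezoidal AUC_0→11.5:
  [0→3]: (0.00+30.96)/2 × 3 = 46.44
  [3→5]: (30.96+29.93)/2 × 2 = 60.89
  [5→6.5]: (29.93+26.45)/2 × 1.5 = 42.285
  [6.5→8.5]: (26.45+21.26)/2 × 2 = 47.71
  [8.5→10.5]: (21.26+16.58)/2 × 2 = 37.84
  [10.5→11.5]: (16.58+14.56)/2 × 1 = 15.57
  Sum = 250.735 mcg/mL·h

AUC = 251 mcg/mL·h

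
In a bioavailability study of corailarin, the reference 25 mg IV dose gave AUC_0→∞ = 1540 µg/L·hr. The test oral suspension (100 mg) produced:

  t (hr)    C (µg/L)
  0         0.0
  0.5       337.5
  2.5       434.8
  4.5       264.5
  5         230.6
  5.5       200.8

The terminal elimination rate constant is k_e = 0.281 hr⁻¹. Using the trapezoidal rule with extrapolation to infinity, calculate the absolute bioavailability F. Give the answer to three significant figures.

Trapezoidal AUC_0→5.5 (oral suspension):
  [0→0.5]: (0.0+337.5)/2 × 0.5 = 84.375
  [0.5→2.5]: (337.5+434.8)/2 × 2 = 772.3
  [2.5→4.5]: (434.8+264.5)/2 × 2 = 699.3
  [4.5→5]: (264.5+230.6)/2 × 0.5 = 123.775
  [5→5.5]: (230.6+200.8)/2 × 0.5 = 107.85
  Sum = 1787.6 µg/L·hr
Tail: C_last/k_e = 200.8/0.281 = 714.591
AUC_0→∞ (oral suspension) = 1787.6 + 714.591 = 2502.191 µg/L·hr
F = (AUC_ev/D_ev)/(AUC_iv/D_iv) = (2502.191/100)/(1540/25) = 25.02191/61.6 = 0.4062

F = 0.406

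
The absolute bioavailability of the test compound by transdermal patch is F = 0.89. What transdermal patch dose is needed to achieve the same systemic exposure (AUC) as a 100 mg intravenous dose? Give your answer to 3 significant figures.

D_transdermal = 112 mg

For equal systemic exposure: F × D_ev = D_iv
D_ev = D_iv / F = 100 / 0.89 = 112.36 mg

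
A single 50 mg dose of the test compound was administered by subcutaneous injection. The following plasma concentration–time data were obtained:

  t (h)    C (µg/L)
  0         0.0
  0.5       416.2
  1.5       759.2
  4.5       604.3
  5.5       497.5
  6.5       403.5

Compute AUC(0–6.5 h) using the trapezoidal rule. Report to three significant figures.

Trapezoidal AUC_0→6.5:
  [0→0.5]: (0.0+416.2)/2 × 0.5 = 104.05
  [0.5→1.5]: (416.2+759.2)/2 × 1 = 587.7
  [1.5→4.5]: (759.2+604.3)/2 × 3 = 2045.25
  [4.5→5.5]: (604.3+497.5)/2 × 1 = 550.9
  [5.5→6.5]: (497.5+403.5)/2 × 1 = 450.5
  Sum = 3738.4 µg/L·h

AUC = 3740 µg/L·h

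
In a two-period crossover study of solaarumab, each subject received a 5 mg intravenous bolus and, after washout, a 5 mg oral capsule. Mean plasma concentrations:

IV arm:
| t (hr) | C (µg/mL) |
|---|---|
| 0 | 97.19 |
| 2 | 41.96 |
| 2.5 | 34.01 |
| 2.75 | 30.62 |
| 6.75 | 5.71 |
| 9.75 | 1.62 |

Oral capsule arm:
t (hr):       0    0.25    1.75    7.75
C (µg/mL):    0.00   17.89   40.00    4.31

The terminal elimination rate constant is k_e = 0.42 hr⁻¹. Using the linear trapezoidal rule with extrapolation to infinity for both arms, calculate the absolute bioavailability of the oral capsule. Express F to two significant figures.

Trapezoidal AUC_0→9.75 (IV):
  [0→2]: (97.19+41.96)/2 × 2 = 139.15
  [2→2.5]: (41.96+34.01)/2 × 0.5 = 18.9925
  [2.5→2.75]: (34.01+30.62)/2 × 0.25 = 8.07875
  [2.75→6.75]: (30.62+5.71)/2 × 4 = 72.66
  [6.75→9.75]: (5.71+1.62)/2 × 3 = 10.995
  Sum = 249.87625 µg/mL·hr
IV tail: 1.62/0.42 = 3.857; AUC_iv,0→∞ = 249.87625 + 3.857 = 253.73325 µg/mL·hr
Trapezoidal AUC_0→7.75 (oral capsule):
  [0→0.25]: (0.00+17.89)/2 × 0.25 = 2.23625
  [0.25→1.75]: (17.89+40.00)/2 × 1.5 = 43.4175
  [1.75→7.75]: (40.00+4.31)/2 × 6 = 132.93
  Sum = 178.58375 µg/mL·hr
oral capsule tail: 4.31/0.42 = 10.262; AUC_ev,0→∞ = 178.58375 + 10.262 = 188.84575 µg/mL·hr
F = (AUC_ev/D_ev)/(AUC_iv/D_iv) = (188.84575/5)/(253.73325/5) = 37.76915/50.74665 = 0.7443

F = 0.74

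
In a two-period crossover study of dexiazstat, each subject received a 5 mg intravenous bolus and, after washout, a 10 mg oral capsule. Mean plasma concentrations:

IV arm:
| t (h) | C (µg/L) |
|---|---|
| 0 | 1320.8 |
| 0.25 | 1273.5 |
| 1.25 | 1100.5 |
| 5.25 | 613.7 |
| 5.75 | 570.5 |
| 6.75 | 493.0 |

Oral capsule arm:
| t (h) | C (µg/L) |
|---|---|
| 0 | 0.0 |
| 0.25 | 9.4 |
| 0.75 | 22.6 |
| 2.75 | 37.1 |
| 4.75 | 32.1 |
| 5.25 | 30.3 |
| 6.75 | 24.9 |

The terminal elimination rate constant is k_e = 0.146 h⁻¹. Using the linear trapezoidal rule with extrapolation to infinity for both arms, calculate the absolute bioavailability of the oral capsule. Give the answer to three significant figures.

F = 0.0200

Trapezoidal AUC_0→6.75 (IV):
  [0→0.25]: (1320.8+1273.5)/2 × 0.25 = 324.2875
  [0.25→1.25]: (1273.5+1100.5)/2 × 1 = 1187.0
  [1.25→5.25]: (1100.5+613.7)/2 × 4 = 3428.4
  [5.25→5.75]: (613.7+570.5)/2 × 0.5 = 296.05
  [5.75→6.75]: (570.5+493.0)/2 × 1 = 531.75
  Sum = 5767.4875 µg/L·h
IV tail: 493.0/0.146 = 3376.712; AUC_iv,0→∞ = 5767.4875 + 3376.712 = 9144.1995 µg/L·h
Trapezoidal AUC_0→6.75 (oral capsule):
  [0→0.25]: (0.0+9.4)/2 × 0.25 = 1.175
  [0.25→0.75]: (9.4+22.6)/2 × 0.5 = 8.0
  [0.75→2.75]: (22.6+37.1)/2 × 2 = 59.7
  [2.75→4.75]: (37.1+32.1)/2 × 2 = 69.2
  [4.75→5.25]: (32.1+30.3)/2 × 0.5 = 15.6
  [5.25→6.75]: (30.3+24.9)/2 × 1.5 = 41.4
  Sum = 195.075 µg/L·h
oral capsule tail: 24.9/0.146 = 170.548; AUC_ev,0→∞ = 195.075 + 170.548 = 365.623 µg/L·h
F = (AUC_ev/D_ev)/(AUC_iv/D_iv) = (365.623/10)/(9144.1995/5) = 36.5623/1828.8399 = 0.0200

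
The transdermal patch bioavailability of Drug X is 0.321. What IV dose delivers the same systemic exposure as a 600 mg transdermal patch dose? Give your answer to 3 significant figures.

D_iv = 193 mg

Systemic exposure from an extravascular dose = F × D_ev, so the equivalent IV dose is F × D_ev.
D_iv = F × D_ev = 0.321 × 600 = 192.6 mg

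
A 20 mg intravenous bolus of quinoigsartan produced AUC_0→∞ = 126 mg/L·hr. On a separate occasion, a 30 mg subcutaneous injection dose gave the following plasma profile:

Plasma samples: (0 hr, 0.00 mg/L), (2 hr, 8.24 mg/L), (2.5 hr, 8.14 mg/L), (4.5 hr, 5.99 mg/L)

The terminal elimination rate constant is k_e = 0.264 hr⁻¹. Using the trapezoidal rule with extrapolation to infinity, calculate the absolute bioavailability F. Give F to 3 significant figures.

Trapezoidal AUC_0→4.5 (subcutaneous injection):
  [0→2]: (0.00+8.24)/2 × 2 = 8.24
  [2→2.5]: (8.24+8.14)/2 × 0.5 = 4.095
  [2.5→4.5]: (8.14+5.99)/2 × 2 = 14.13
  Sum = 26.465 mg/L·hr
Tail: C_last/k_e = 5.99/0.264 = 22.689
AUC_0→∞ (subcutaneous injection) = 26.465 + 22.689 = 49.154 mg/L·hr
F = (AUC_ev/D_ev)/(AUC_iv/D_iv) = (49.154/30)/(126/20) = 1.63847/6.3 = 0.2601

F = 0.260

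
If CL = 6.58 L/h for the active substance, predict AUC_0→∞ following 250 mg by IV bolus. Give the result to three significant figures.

AUC = 38.0 mg/L·h

AUC_0→∞ = Dose_iv / CL
        = 250 / 6.58 = 37.9939 mg/L·h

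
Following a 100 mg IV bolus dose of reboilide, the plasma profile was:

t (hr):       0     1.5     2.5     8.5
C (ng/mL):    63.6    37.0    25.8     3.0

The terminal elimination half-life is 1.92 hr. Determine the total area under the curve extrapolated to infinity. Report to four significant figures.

Trapezoidal AUC_0→8.5:
  [0→1.5]: (63.6+37.0)/2 × 1.5 = 75.45
  [1.5→2.5]: (37.0+25.8)/2 × 1 = 31.4
  [2.5→8.5]: (25.8+3.0)/2 × 6 = 86.4
  Sum = 193.25 ng/mL·hr
k_e = ln2 / t½ = 0.693147 / 1.92 = 0.3610 hr^-1
Extrapolated tail: C_last / k_e = 3.0 / 0.361 = 8.310
AUC_0→∞ = 193.25 + 8.310 = 201.56 ng/mL·hr

AUC = 201.6 ng/mL·hr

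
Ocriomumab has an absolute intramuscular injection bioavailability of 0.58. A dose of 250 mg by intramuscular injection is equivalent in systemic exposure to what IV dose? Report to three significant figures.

D_iv = 145 mg

Systemic exposure from an extravascular dose = F × D_ev, so the equivalent IV dose is F × D_ev.
D_iv = F × D_ev = 0.58 × 250 = 145 mg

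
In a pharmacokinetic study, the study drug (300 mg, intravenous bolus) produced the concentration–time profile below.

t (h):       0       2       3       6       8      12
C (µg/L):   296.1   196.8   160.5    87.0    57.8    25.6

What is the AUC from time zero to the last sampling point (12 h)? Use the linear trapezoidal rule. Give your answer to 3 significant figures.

Trapezoidal AUC_0→12:
  [0→2]: (296.1+196.8)/2 × 2 = 492.9
  [2→3]: (196.8+160.5)/2 × 1 = 178.65
  [3→6]: (160.5+87.0)/2 × 3 = 371.25
  [6→8]: (87.0+57.8)/2 × 2 = 144.8
  [8→12]: (57.8+25.6)/2 × 4 = 166.8
  Sum = 1354.4 µg/L·h

AUC = 1350 µg/L·h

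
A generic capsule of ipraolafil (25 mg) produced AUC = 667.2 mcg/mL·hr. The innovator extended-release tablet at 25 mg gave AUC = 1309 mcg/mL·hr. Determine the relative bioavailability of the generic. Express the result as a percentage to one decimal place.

F_rel = 51.0%

F_rel = (AUC_test/D_test) / (AUC_ref/D_ref)
      = (667.2/25) / (1309/25)
      = 26.688 / 52.36 = 0.5097 = 50.97%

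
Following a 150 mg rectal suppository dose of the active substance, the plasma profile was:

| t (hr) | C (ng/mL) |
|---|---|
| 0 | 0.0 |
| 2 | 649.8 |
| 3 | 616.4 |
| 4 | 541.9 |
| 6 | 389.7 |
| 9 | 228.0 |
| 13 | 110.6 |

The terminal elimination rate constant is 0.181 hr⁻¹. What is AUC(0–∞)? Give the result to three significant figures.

AUC = 5010 ng/mL·hr

Trapezoidal AUC_0→13:
  [0→2]: (0.0+649.8)/2 × 2 = 649.8
  [2→3]: (649.8+616.4)/2 × 1 = 633.1
  [3→4]: (616.4+541.9)/2 × 1 = 579.15
  [4→6]: (541.9+389.7)/2 × 2 = 931.6
  [6→9]: (389.7+228.0)/2 × 3 = 926.55
  [9→13]: (228.0+110.6)/2 × 4 = 677.2
  Sum = 4397.4 ng/mL·hr
Extrapolated tail: C_last / k_e = 110.6 / 0.181 = 611.050
AUC_0→∞ = 4397.4 + 611.050 = 5008.45 ng/mL·hr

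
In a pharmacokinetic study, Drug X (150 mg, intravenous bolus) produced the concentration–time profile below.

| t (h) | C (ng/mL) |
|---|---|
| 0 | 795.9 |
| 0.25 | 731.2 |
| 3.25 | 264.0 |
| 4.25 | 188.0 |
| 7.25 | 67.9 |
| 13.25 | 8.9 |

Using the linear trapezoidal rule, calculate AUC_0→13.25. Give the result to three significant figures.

Trapezoidal AUC_0→13.25:
  [0→0.25]: (795.9+731.2)/2 × 0.25 = 190.8875
  [0.25→3.25]: (731.2+264.0)/2 × 3 = 1492.8
  [3.25→4.25]: (264.0+188.0)/2 × 1 = 226.0
  [4.25→7.25]: (188.0+67.9)/2 × 3 = 383.85
  [7.25→13.25]: (67.9+8.9)/2 × 6 = 230.4
  Sum = 2523.9375 ng/mL·h

AUC = 2520 ng/mL·h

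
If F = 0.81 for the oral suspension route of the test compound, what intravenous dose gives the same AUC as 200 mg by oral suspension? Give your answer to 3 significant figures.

Systemic exposure from an extravascular dose = F × D_ev, so the equivalent IV dose is F × D_ev.
D_iv = F × D_ev = 0.81 × 200 = 162 mg

D_iv = 162 mg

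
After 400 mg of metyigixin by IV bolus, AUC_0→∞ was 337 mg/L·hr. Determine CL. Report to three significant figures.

CL = Dose_iv / AUC_0→∞
   = 400 / 337 = 1.18694 L/hr

CL = 1.19 L/hr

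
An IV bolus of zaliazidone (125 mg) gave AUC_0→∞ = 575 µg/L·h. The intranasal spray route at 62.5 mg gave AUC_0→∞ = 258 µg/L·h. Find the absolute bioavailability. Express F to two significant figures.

F = 0.90

F = (AUC_ev / D_ev) / (AUC_iv / D_iv)
  = (258/62.5) / (575/125)
  = 4.128 / 4.6 = 0.8974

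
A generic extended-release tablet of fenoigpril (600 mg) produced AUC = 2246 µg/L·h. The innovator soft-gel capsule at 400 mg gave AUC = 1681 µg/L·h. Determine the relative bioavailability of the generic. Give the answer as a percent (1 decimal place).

F_rel = 89.1%

F_rel = (AUC_test/D_test) / (AUC_ref/D_ref)
      = (2246/600) / (1681/400)
      = 3.74333 / 4.2025 = 0.8907 = 89.07%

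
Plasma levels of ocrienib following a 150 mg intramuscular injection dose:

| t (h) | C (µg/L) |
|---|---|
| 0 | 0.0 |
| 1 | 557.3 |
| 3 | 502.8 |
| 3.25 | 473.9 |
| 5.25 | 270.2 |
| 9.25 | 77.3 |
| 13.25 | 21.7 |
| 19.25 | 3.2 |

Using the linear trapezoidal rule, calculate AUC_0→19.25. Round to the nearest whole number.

Trapezoidal AUC_0→19.25:
  [0→1]: (0.0+557.3)/2 × 1 = 278.65
  [1→3]: (557.3+502.8)/2 × 2 = 1060.1
  [3→3.25]: (502.8+473.9)/2 × 0.25 = 122.0875
  [3.25→5.25]: (473.9+270.2)/2 × 2 = 744.1
  [5.25→9.25]: (270.2+77.3)/2 × 4 = 695.0
  [9.25→13.25]: (77.3+21.7)/2 × 4 = 198.0
  [13.25→19.25]: (21.7+3.2)/2 × 6 = 74.7
  Sum = 3172.6375 µg/L·h

AUC = 3173 µg/L·h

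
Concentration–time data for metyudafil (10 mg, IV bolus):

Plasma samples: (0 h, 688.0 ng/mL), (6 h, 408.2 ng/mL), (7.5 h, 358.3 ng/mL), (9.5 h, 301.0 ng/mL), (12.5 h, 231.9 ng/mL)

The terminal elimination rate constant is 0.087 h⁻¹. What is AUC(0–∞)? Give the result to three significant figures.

Trapezoidal AUC_0→12.5:
  [0→6]: (688.0+408.2)/2 × 6 = 3288.6
  [6→7.5]: (408.2+358.3)/2 × 1.5 = 574.875
  [7.5→9.5]: (358.3+301.0)/2 × 2 = 659.3
  [9.5→12.5]: (301.0+231.9)/2 × 3 = 799.35
  Sum = 5322.125 ng/mL·h
Extrapolated tail: C_last / k_e = 231.9 / 0.087 = 2665.517
AUC_0→∞ = 5322.125 + 2665.517 = 7987.642 ng/mL·h

AUC = 7990 ng/mL·h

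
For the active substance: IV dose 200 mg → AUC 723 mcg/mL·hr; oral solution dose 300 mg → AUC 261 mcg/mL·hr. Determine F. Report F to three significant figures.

F = 0.241

F = (AUC_ev / D_ev) / (AUC_iv / D_iv)
  = (261/300) / (723/200)
  = 0.87 / 3.615 = 0.2407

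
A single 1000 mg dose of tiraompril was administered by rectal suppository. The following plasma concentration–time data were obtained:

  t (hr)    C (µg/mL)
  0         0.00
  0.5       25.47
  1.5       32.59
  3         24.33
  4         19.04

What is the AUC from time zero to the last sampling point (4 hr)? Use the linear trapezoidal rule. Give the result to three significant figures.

AUC = 99.8 µg/mL·hr

Trapezoidal AUC_0→4:
  [0→0.5]: (0.00+25.47)/2 × 0.5 = 6.3675
  [0.5→1.5]: (25.47+32.59)/2 × 1 = 29.03
  [1.5→3]: (32.59+24.33)/2 × 1.5 = 42.69
  [3→4]: (24.33+19.04)/2 × 1 = 21.685
  Sum = 99.7725 µg/mL·hr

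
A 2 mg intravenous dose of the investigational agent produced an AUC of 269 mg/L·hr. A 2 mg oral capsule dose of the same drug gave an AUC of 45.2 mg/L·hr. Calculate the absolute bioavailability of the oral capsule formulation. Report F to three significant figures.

F = 0.168

F = (AUC_ev / D_ev) / (AUC_iv / D_iv)
  = (45.2/2) / (269/2)
  = 22.6 / 134.5 = 0.1680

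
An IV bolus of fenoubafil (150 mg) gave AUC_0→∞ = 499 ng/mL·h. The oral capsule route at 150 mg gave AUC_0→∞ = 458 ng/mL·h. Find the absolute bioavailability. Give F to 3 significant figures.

F = (AUC_ev / D_ev) / (AUC_iv / D_iv)
  = (458/150) / (499/150)
  = 3.05333 / 3.32667 = 0.9178

F = 0.918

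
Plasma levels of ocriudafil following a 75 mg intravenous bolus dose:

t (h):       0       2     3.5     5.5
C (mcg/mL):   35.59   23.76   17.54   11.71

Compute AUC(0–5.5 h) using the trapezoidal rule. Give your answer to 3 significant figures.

AUC = 120 mcg/mL·h

Trapezoidal AUC_0→5.5:
  [0→2]: (35.59+23.76)/2 × 2 = 59.35
  [2→3.5]: (23.76+17.54)/2 × 1.5 = 30.975
  [3.5→5.5]: (17.54+11.71)/2 × 2 = 29.25
  Sum = 119.575 mcg/mL·h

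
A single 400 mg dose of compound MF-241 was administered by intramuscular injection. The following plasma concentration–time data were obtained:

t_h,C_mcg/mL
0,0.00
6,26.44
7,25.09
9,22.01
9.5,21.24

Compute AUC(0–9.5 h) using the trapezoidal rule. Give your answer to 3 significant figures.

Trapezoidal AUC_0→9.5:
  [0→6]: (0.00+26.44)/2 × 6 = 79.32
  [6→7]: (26.44+25.09)/2 × 1 = 25.765
  [7→9]: (25.09+22.01)/2 × 2 = 47.1
  [9→9.5]: (22.01+21.24)/2 × 0.5 = 10.8125
  Sum = 162.9975 mcg/mL·h

AUC = 163 mcg/mL·h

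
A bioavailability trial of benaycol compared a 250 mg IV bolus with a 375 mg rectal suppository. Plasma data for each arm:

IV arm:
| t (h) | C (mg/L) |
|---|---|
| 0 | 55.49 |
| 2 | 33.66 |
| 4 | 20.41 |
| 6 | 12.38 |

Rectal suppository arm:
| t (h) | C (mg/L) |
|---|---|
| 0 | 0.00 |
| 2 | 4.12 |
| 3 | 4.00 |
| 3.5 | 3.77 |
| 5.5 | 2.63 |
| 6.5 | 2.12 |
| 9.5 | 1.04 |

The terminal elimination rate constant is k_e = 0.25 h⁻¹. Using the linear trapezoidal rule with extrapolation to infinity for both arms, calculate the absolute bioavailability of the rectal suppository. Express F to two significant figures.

Trapezoidal AUC_0→6 (IV):
  [0→2]: (55.49+33.66)/2 × 2 = 89.15
  [2→4]: (33.66+20.41)/2 × 2 = 54.07
  [4→6]: (20.41+12.38)/2 × 2 = 32.79
  Sum = 176.01 mg/L·h
IV tail: 12.38/0.25 = 49.520; AUC_iv,0→∞ = 176.01 + 49.520 = 225.53 mg/L·h
Trapezoidal AUC_0→9.5 (rectal suppository):
  [0→2]: (0.00+4.12)/2 × 2 = 4.12
  [2→3]: (4.12+4.00)/2 × 1 = 4.06
  [3→3.5]: (4.00+3.77)/2 × 0.5 = 1.9425
  [3.5→5.5]: (3.77+2.63)/2 × 2 = 6.4
  [5.5→6.5]: (2.63+2.12)/2 × 1 = 2.375
  [6.5→9.5]: (2.12+1.04)/2 × 3 = 4.74
  Sum = 23.6375 mg/L·h
rectal suppository tail: 1.04/0.25 = 4.160; AUC_ev,0→∞ = 23.6375 + 4.160 = 27.7975 mg/L·h
F = (AUC_ev/D_ev)/(AUC_iv/D_iv) = (27.7975/375)/(225.53/250) = 0.0741267/0.90212 = 0.0822

F = 0.082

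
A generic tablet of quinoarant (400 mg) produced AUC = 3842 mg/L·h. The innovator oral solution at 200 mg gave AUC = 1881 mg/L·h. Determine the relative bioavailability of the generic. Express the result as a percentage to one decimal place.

F_rel = (AUC_test/D_test) / (AUC_ref/D_ref)
      = (3842/400) / (1881/200)
      = 9.605 / 9.405 = 1.0213 = 102.13%

F_rel = 102.1%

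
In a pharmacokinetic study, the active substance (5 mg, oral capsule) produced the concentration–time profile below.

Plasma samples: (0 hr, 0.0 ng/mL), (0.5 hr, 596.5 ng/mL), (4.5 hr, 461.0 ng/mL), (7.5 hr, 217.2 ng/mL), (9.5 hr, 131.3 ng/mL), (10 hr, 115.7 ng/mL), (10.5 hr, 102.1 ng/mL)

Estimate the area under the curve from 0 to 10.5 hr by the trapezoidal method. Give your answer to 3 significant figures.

Trapezoidal AUC_0→10.5:
  [0→0.5]: (0.0+596.5)/2 × 0.5 = 149.125
  [0.5→4.5]: (596.5+461.0)/2 × 4 = 2115.0
  [4.5→7.5]: (461.0+217.2)/2 × 3 = 1017.3
  [7.5→9.5]: (217.2+131.3)/2 × 2 = 348.5
  [9.5→10]: (131.3+115.7)/2 × 0.5 = 61.75
  [10→10.5]: (115.7+102.1)/2 × 0.5 = 54.45
  Sum = 3746.125 ng/mL·hr

AUC = 3750 ng/mL·hr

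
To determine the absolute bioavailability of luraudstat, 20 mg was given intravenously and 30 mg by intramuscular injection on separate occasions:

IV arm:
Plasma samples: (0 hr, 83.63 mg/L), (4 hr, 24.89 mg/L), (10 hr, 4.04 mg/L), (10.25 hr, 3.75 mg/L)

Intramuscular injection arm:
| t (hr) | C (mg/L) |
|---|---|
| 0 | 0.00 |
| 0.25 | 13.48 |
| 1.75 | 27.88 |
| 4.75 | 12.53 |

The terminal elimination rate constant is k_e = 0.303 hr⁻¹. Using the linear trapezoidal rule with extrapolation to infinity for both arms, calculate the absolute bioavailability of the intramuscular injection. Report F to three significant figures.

F = 0.283

Trapezoidal AUC_0→10.25 (IV):
  [0→4]: (83.63+24.89)/2 × 4 = 217.04
  [4→10]: (24.89+4.04)/2 × 6 = 86.79
  [10→10.25]: (4.04+3.75)/2 × 0.25 = 0.97375
  Sum = 304.80375 mg/L·hr
IV tail: 3.75/0.303 = 12.376; AUC_iv,0→∞ = 304.80375 + 12.376 = 317.17975 mg/L·hr
Trapezoidal AUC_0→4.75 (intramuscular injection):
  [0→0.25]: (0.00+13.48)/2 × 0.25 = 1.685
  [0.25→1.75]: (13.48+27.88)/2 × 1.5 = 31.02
  [1.75→4.75]: (27.88+12.53)/2 × 3 = 60.615
  Sum = 93.32 mg/L·hr
intramuscular injection tail: 12.53/0.303 = 41.353; AUC_ev,0→∞ = 93.32 + 41.353 = 134.673 mg/L·hr
F = (AUC_ev/D_ev)/(AUC_iv/D_iv) = (134.673/30)/(317.17975/20) = 4.4891/15.859 = 0.2831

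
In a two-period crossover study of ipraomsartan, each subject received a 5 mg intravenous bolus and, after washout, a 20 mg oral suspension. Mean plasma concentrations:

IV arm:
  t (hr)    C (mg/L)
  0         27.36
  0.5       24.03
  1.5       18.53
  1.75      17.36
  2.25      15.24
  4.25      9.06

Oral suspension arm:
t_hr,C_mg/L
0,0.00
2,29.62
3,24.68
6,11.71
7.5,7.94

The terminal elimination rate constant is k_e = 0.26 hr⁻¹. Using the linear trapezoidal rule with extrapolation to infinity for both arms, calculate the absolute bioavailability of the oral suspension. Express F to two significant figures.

F = 0.37

Trapezoidal AUC_0→4.25 (IV):
  [0→0.5]: (27.36+24.03)/2 × 0.5 = 12.8475
  [0.5→1.5]: (24.03+18.53)/2 × 1 = 21.28
  [1.5→1.75]: (18.53+17.36)/2 × 0.25 = 4.48625
  [1.75→2.25]: (17.36+15.24)/2 × 0.5 = 8.15
  [2.25→4.25]: (15.24+9.06)/2 × 2 = 24.3
  Sum = 71.06375 mg/L·hr
IV tail: 9.06/0.26 = 34.846; AUC_iv,0→∞ = 71.06375 + 34.846 = 105.90975 mg/L·hr
Trapezoidal AUC_0→7.5 (oral suspension):
  [0→2]: (0.00+29.62)/2 × 2 = 29.62
  [2→3]: (29.62+24.68)/2 × 1 = 27.15
  [3→6]: (24.68+11.71)/2 × 3 = 54.585
  [6→7.5]: (11.71+7.94)/2 × 1.5 = 14.7375
  Sum = 126.0925 mg/L·hr
oral suspension tail: 7.94/0.26 = 30.538; AUC_ev,0→∞ = 126.0925 + 30.538 = 156.6305 mg/L·hr
F = (AUC_ev/D_ev)/(AUC_iv/D_iv) = (156.6305/20)/(105.90975/5) = 7.831525/21.18195 = 0.3697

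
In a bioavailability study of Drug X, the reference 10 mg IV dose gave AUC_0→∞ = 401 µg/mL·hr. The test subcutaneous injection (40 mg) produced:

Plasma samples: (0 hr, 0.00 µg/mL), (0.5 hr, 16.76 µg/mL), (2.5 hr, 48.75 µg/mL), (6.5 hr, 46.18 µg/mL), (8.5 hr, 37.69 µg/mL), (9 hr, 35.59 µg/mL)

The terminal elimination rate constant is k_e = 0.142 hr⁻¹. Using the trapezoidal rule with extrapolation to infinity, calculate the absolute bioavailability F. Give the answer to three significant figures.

F = 0.382

Trapezoidal AUC_0→9 (subcutaneous injection):
  [0→0.5]: (0.00+16.76)/2 × 0.5 = 4.19
  [0.5→2.5]: (16.76+48.75)/2 × 2 = 65.51
  [2.5→6.5]: (48.75+46.18)/2 × 4 = 189.86
  [6.5→8.5]: (46.18+37.69)/2 × 2 = 83.87
  [8.5→9]: (37.69+35.59)/2 × 0.5 = 18.32
  Sum = 361.75 µg/mL·hr
Tail: C_last/k_e = 35.59/0.142 = 250.634
AUC_0→∞ (subcutaneous injection) = 361.75 + 250.634 = 612.384 µg/mL·hr
F = (AUC_ev/D_ev)/(AUC_iv/D_iv) = (612.384/40)/(401/10) = 15.3096/40.1 = 0.3818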